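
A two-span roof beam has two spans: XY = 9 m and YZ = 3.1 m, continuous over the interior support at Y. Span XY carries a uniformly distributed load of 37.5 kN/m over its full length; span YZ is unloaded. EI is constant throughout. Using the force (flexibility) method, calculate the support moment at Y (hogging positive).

M_Y = 282.4 kN·m

Insert a hinge at Y; M_Y is the redundant, and each span becomes simply supported.
Rotations at Y on the released spans (each span's end-slope, ×1/EI):
  span XY: UDL 37.5: wL³/(24EI) = 1139/EI
  relative rotation θ_0 = (1139 + 0)/EI = 1139/EI
A unit hogging moment at Y produces rotation L₁/(3EI) + L₂/(3EI) = 4.033/EI.
Slope continuity at Y: θ_0 = M_Y·4.033/EI, so M_Y = 1139/4.033 = 282.4 kN·m (hogging).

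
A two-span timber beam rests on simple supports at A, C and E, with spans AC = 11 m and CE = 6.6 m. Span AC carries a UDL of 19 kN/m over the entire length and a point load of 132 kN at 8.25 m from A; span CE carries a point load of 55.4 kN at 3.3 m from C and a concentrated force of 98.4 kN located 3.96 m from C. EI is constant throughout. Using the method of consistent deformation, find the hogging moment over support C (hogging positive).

Insert a hinge at C; M_C is the redundant, and each span becomes simply supported.
End slopes at the hinge C, treating each span as simply supported:
  span AC: UDL 19: wL³/(24EI) = 1054/EI
  span AC: point load 132 at a = 8.25: Pab(L + a)/(6LEI) = 873.5/EI
  span CE: point load 55.4 at a = 3.3: Pab(L + b)/(6LEI) = 150.8/EI
  span CE: point load 98.4 at a = 3.96: Pab(L + b)/(6LEI) = 240/EI
  relative rotation θ_0 = (1927 + 390.9)/EI = 2318/EI
A unit hogging moment at C produces rotation L₁/(3EI) + L₂/(3EI) = 5.867/EI.
Compatibility: M_C·(L₁+L₂)/(3EI) = θ_0, giving M_C = 395.1 kN·m (hogging).

M_C = 395.1 kN·m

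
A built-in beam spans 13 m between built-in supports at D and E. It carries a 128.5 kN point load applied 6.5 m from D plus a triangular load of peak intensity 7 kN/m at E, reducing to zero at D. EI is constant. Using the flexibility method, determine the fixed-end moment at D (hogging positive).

Take the two fixed-end moments M_D, M_E as redundants; the released structure is the simple span DE.
Simple-span end rotations at D and E under the given loads:
  at D: point load 128.5 at a = 6.5: Pab(L + b)/(6LEI) = 1357/EI
  at E: point load 128.5 at a = 6.5: Pab(L + a)/(6LEI) = 1357/EI
  at D: triangular load, peak 7: 7w₀L³/(360EI) = 299/EI
  at E: triangular load, peak 7: w₀L³/(45EI) = 341.8/EI
  θ_D0 = 1656/EI,  θ_E0 = 1699/EI
Flexibility coefficients: a unit moment at one end gives L/(3EI) there and L/(6EI) at the far end, so f₁₁ = f₂₂ = 4.333/EI and f₁₂ = f₂₁ = 2.167/EI.
Compatibility — zero rotation at each built-in end:
  4.333 M_D + 2.167 M_E = 1656
  2.167 M_D + 4.333 M_E = 1699
Solving the pair gives M_D = 248.2 kN·m and M_E = 268 kN·m (hogging).

M_D = 248.2 kN·m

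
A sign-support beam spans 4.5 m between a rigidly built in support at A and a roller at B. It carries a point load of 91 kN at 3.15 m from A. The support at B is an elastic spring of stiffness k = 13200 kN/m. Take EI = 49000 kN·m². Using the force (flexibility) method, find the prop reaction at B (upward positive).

Release the roller at B. Primary structure: cantilever fixed at A.
Free-end deflection of the primary structure under the applied loading (downward +):
  point load 91 at a = 3.15: Pa²(3L − a)/(6EI) = 1558/EI
Flexibility coefficient — unit upward force at B: δ_{BB} = L³/(3EI) = 30.38/EI.
With EI = 49000 kN·m²: δ_0 = 0.031787 m and δ_{BB} = 0.00062 m/kN.
Compatibility — the spring shortens by R_B/k under the reaction it provides: δ_0 − R_B·δ_{BB} = R_B/k. With 1/k = 0.000076 m/kN, R_B = δ_0 / (δ_{BB} + 1/k) = 0.031787 / (0.00062 + 0.000076) = 45.69 kN.

R_B = 45.69 kN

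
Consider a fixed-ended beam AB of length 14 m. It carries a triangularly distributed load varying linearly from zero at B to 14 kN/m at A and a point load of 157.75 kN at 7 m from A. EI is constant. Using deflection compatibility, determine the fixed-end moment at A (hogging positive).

Release both end moments; the primary structure is a simply-supported span AB with redundants M_A and M_B.
End rotations of the released simple span under the applied load (×1/EI):
  at A: triangular load, peak 14: w₀L³/(45EI) = 853.7/EI
  at B: triangular load, peak 14: 7w₀L³/(360EI) = 747/EI
  at A: point load 157.75 at a = 7: Pab(L + b)/(6LEI) = 1932/EI
  at B: point load 157.75 at a = 7: Pab(L + a)/(6LEI) = 1932/EI
  θ_A0 = 2786/EI,  θ_B0 = 2679/EI
Flexibility coefficients: a unit moment at one end gives L/(3EI) there and L/(6EI) at the far end, so f₁₁ = f₂₂ = 4.667/EI and f₁₂ = f₂₁ = 2.333/EI.
Compatibility — zero rotation at each built-in end:
  4.667 M_A + 2.333 M_B = 2786
  2.333 M_A + 4.667 M_B = 2679
Solving the pair gives M_A = 413.3 kN·m and M_B = 367.5 kN·m (hogging).

M_A = 413.3 kN·m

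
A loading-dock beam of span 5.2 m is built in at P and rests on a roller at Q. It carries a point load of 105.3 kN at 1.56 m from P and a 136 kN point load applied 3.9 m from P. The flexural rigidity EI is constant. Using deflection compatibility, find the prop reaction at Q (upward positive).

R_Q = 98.86 kN

Remove the prop at Q; the released (primary) structure is a cantilever built in at P.
Deflection at Q on the released cantilever, summing each load's contribution:
  point load 105.3 at a = 1.56: Pa²(3L − a)/(6EI) = 599.6/EI
  point load 136 at a = 3.9: Pa²(3L − a)/(6EI) = 4034/EI
  δ_0 = 4633/EI
Flexibility coefficient — unit upward force at Q: δ_{QQ} = L³/(3EI) = 46.87/EI.
Compatibility at Q: δ_0 − R_Q·δ_{QQ} = 0, so R_Q = 4633/46.87 = 98.86 kN.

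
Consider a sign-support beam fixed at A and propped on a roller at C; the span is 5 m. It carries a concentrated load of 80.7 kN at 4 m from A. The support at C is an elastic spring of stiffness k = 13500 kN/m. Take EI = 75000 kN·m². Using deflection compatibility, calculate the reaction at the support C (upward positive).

Take the reaction at C as the redundant and release it; the primary structure is a cantilever fixed at A.
Deflection at C on the released cantilever, summing each load's contribution:
  point load 80.7 at a = 4: Pa²(3L − a)/(6EI) = 2367/EI
Flexibility coefficient — unit upward force at C: δ_{CC} = L³/(3EI) = 41.67/EI.
With EI = 75000 kN·m²: δ_0 = 0.031563 m and δ_{CC} = 0.000556 m/kN.
Compatibility — the spring shortens by R_C/k under the reaction it provides: δ_0 − R_C·δ_{CC} = R_C/k. With 1/k = 0.000074 m/kN, R_C = δ_0 / (δ_{CC} + 1/k) = 0.031563 / (0.000556 + 0.000074) = 50.13 kN.

R_C = 50.13 kN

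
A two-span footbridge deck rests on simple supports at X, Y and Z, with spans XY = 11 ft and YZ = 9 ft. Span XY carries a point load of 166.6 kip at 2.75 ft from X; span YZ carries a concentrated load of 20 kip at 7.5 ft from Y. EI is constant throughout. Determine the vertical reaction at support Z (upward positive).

Insert a hinge at Y; M_Y is the redundant, and each span becomes simply supported.
Discontinuity in slope at Y on the released structure — sum the simple-span end rotations:
  span XY: point load 166.6 at a = 2.75: Pab(L + a)/(6LEI) = 787.4/EI
  span YZ: point load 20 at a = 7.5: Pab(L + b)/(6LEI) = 43.75/EI
  relative rotation θ_0 = (787.4 + 43.75)/EI = 831.2/EI
A unit hogging moment at Y produces rotation L₁/(3EI) + L₂/(3EI) = 6.667/EI.
Compatibility: M_Y·(L₁+L₂)/(3EI) = θ_0, giving M_Y = 124.7 kip·ft (hogging).
Span YZ, ΣM about Z: R_Y^{YZ}·9 = 30 + 124.7, so R_Y^{YZ} = 17.19 kip and R_Z = 20 − 17.19 = 2.813 kip.

R_Z = 2.813 kip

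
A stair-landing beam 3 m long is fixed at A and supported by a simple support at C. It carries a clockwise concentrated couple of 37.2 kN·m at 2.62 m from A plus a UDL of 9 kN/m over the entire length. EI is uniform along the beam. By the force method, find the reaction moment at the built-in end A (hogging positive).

Take the reaction at C as the redundant and release it; the primary structure is a cantilever fixed at A.
Primary-structure tip deflection at C by superposition:
  clockwise couple 37.2 at a = 2.62: M₀a(2L − a)/(2EI) = 164.7/EI
  UDL 9: wL⁴/(8EI) = 91.12/EI
  δ_0 = 255.8/EI
Flexibility coefficient — unit upward force at C: δ_{CC} = L³/(3EI) = 9/EI.
Compatibility at C: δ_0 − R_C·δ_{CC} = 0, so R_C = 255.8/9 = 28.43 kN.
Moment equilibrium about A: M_A = Σ(load moments about A) − R_C·L = 77.7 − 28.43×3 = -7.58 kN·m.

M_A = -7.58 kN·m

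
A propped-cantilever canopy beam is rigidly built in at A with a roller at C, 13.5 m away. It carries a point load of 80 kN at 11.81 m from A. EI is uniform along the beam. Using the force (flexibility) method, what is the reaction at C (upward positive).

Remove the prop at C; the released (primary) structure is a cantilever built in at A.
Primary-structure tip deflection at C by superposition:
  point load 80 at a = 11.81: Pa²(3L − a)/(6EI) = 53354/EI
Flexibility coefficient — unit upward force at C: δ_{CC} = L³/(3EI) = 820.1/EI.
Compatibility at C: δ_0 − R_C·δ_{CC} = 0, so R_C = 53354/820.1 = 65.06 kN.

R_C = 65.06 kN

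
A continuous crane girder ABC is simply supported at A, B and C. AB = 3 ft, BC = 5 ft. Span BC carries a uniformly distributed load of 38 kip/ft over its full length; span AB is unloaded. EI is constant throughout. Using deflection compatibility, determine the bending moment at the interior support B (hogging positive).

M_B = 74.22 kip·ft

Release continuity at B by inserting a hinge; the redundant is the internal moment M_B. The primary structure is two simply-supported spans AB and BC.
Rotations at B on the released spans (each span's end-slope, ×1/EI):
  span BC: UDL 38: wL³/(24EI) = 197.9/EI
  relative rotation θ_0 = (0 + 197.9)/EI = 197.9/EI
A unit hogging moment at B produces rotation L₁/(3EI) + L₂/(3EI) = 2.667/EI.
Compatibility: M_B·(L₁+L₂)/(3EI) = θ_0, giving M_B = 74.22 kip·ft (hogging).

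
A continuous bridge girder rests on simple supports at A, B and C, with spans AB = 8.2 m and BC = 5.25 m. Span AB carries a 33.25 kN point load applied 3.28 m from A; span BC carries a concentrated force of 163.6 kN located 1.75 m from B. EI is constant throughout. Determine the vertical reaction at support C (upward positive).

Release continuity at B by inserting a hinge; the redundant is the internal moment M_B. The primary structure is two simply-supported spans AB and BC.
Rotations at B on the released spans (each span's end-slope, ×1/EI):
  span AB: point load 33.25 at a = 3.28: Pab(L + a)/(6LEI) = 125.2/EI
  span BC: point load 163.6 at a = 1.75: Pab(L + b)/(6LEI) = 278.3/EI
  relative rotation θ_0 = (125.2 + 278.3)/EI = 403.5/EI
A unit hogging moment at B produces rotation L₁/(3EI) + L₂/(3EI) = 4.483/EI.
Slope continuity at B: θ_0 = M_B·4.483/EI, so M_B = 403.5/4.483 = 90.01 kN·m (hogging).
Span BC, ΣM about C: R_B^{BC}·5.25 = 572.6 + 90.01, so R_B^{BC} = 126.2 kN and R_C = 163.6 − 126.2 = 37.39 kN.

R_C = 37.39 kN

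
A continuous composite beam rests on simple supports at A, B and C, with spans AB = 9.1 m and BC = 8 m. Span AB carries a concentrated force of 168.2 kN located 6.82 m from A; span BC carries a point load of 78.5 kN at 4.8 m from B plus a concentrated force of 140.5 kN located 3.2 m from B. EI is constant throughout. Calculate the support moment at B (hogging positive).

Insert a hinge at B; M_B is the redundant, and each span becomes simply supported.
End slopes at the hinge B, treating each span as simply supported:
  span AB: point load 168.2 at a = 6.82: Pab(L + a)/(6LEI) = 762.6/EI
  span BC: point load 78.5 at a = 4.8: Pab(L + b)/(6LEI) = 281.3/EI
  span BC: point load 140.5 at a = 3.2: Pab(L + b)/(6LEI) = 575.5/EI
  relative rotation θ_0 = (762.6 + 856.8)/EI = 1619/EI
A unit hogging moment at B produces rotation L₁/(3EI) + L₂/(3EI) = 5.7/EI.
Slope continuity at B: θ_0 = M_B·5.7/EI, so M_B = 1619/5.7 = 284.1 kN·m (hogging).

M_B = 284.1 kN·m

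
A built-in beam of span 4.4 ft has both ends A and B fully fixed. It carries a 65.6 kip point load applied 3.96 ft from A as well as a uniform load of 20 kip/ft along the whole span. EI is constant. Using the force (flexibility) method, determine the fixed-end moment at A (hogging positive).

M_A = 34.86 kip·ft

Release both end moments; the primary structure is a simply-supported span AB with redundants M_A and M_B.
Simple-span end rotations at A and B under the given loads:
  at A: point load 65.6 at a = 3.96: Pab(L + b)/(6LEI) = 20.96/EI
  at B: point load 65.6 at a = 3.96: Pab(L + a)/(6LEI) = 36.2/EI
  at A: UDL 20: wL³/(24EI) = 70.99/EI
  at B: UDL 20: wL³/(24EI) = 70.99/EI
  θ_A0 = 91.94/EI,  θ_B0 = 107.2/EI
Flexibility coefficients: a unit moment at one end gives L/(3EI) there and L/(6EI) at the far end, so f₁₁ = f₂₂ = 1.467/EI and f₁₂ = f₂₁ = 0.7333/EI.
Compatibility — zero rotation at each built-in end:
  1.467 M_A + 0.7333 M_B = 91.94
  0.7333 M_A + 1.467 M_B = 107.2
Solving the pair gives M_A = 34.86 kip·ft and M_B = 55.65 kip·ft (hogging).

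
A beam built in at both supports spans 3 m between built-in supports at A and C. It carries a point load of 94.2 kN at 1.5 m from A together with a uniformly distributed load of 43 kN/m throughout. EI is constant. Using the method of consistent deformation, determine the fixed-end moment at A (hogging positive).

Release both end moments; the primary structure is a simply-supported span AC with redundants M_A and M_C.
End rotations of the released simple span under the applied load (×1/EI):
  at A: point load 94.2 at a = 1.5: Pab(L + b)/(6LEI) = 52.99/EI
  at C: point load 94.2 at a = 1.5: Pab(L + a)/(6LEI) = 52.99/EI
  at A: UDL 43: wL³/(24EI) = 48.38/EI
  at C: UDL 43: wL³/(24EI) = 48.38/EI
  θ_A0 = 101.4/EI,  θ_C0 = 101.4/EI
Flexibility coefficients: a unit moment at one end gives L/(3EI) there and L/(6EI) at the far end, so f₁₁ = f₂₂ = 1/EI and f₁₂ = f₂₁ = 0.5/EI.
Compatibility — zero rotation at each built-in end:
  1 M_A + 0.5 M_C = 101.4
  0.5 M_A + 1 M_C = 101.4
Solving the pair gives M_A = 67.58 kN·m and M_C = 67.58 kN·m (hogging).

M_A = 67.58 kN·m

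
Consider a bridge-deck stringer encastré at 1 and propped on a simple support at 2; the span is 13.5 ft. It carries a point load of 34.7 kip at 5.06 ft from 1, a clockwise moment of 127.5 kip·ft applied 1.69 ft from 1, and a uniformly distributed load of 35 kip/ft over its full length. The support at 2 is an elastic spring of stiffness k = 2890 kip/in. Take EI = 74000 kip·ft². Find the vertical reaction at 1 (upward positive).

Take the reaction at 2 as the redundant and release it; the primary structure is a cantilever fixed at 1.
Deflection at 2 on the released cantilever, summing each load's contribution:
  point load 34.7 at a = 5.06: Pa²(3L − a)/(6EI) = 5248/EI
  clockwise couple 127.5 at a = 1.69: M₀a(2L − a)/(2EI) = 2727/EI
  UDL 35: wL⁴/(8EI) = 145316/EI
  δ_0 = 153290/EI
Tip deflection under a unit load at 2: L³/(3EI) = 820.1/EI.
With EI = 74000 kip·ft²: δ_0 = 2.0715 ft and δ_{22} = 0.011083 ft/kip.
Compatibility — the spring shortens by R_2/k under the reaction it provides: δ_0 − R_2·δ_{22} = R_2/k. With 1/k = 1/(2890×12) ft/kip = 0.000029 ft/kip, R_2 = δ_0 / (δ_{22} + 1/k) = 2.0715 / (0.011083 + 0.000029) = 186.4 kip.
Vertical equilibrium: R_1 = ΣP − R_2 = 507.2 − 186.4 = 320.8 kip.

R_1 = 320.8 kip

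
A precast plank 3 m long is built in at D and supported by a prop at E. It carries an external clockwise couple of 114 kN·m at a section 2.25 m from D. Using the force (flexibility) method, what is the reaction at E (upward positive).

R_E = 53.44 kN

Take the reaction at E as the redundant and release it; the primary structure is a cantilever fixed at D.
Primary-structure tip deflection at E by superposition:
  clockwise couple 114 at a = 2.25: M₀a(2L − a)/(2EI) = 480.9/EI
Tip deflection under a unit load at E: L³/(3EI) = 9/EI.
Compatibility at E: δ_0 − R_E·δ_{EE} = 0, so R_E = 480.9/9 = 53.44 kN.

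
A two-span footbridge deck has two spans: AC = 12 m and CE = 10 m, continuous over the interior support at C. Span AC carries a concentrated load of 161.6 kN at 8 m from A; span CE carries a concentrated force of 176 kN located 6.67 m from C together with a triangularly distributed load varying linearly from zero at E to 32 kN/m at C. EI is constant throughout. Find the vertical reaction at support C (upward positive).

R_C = 348.4 kN

Release continuity at C by inserting a hinge; the redundant is the internal moment M_C. The primary structure is two simply-supported spans AC and CE.
End slopes at the hinge C, treating each span as simply supported:
  span AC: point load 161.6 at a = 8: Pab(L + a)/(6LEI) = 1436/EI
  span CE: point load 176 at a = 6.67: Pab(L + b)/(6LEI) = 868.5/EI
  span CE: triangular load, peak 32: w₀L³/(45EI) = 711.1/EI
  relative rotation θ_0 = (1436 + 1580)/EI = 3016/EI
A unit hogging moment at C produces rotation L₁/(3EI) + L₂/(3EI) = 7.333/EI.
Compatibility: M_C·(L₁+L₂)/(3EI) = θ_0, giving M_C = 411.3 kN·m (hogging).
Span AC, ΣM about A with M_C applied at C: R_C^{AC}·12 = 1293 + 411.3, so R_C^{AC} = 142 kN and R_A = 161.6 − 142 = 19.59 kN.
Span CE, ΣM about E: R_C^{CE}·10 = 1653 + 411.3, so R_C^{CE} = 206.4 kN and R_E = 336 − 206.4 = 129.6 kN.
R_C = 142 + 206.4 = 348.4 kN.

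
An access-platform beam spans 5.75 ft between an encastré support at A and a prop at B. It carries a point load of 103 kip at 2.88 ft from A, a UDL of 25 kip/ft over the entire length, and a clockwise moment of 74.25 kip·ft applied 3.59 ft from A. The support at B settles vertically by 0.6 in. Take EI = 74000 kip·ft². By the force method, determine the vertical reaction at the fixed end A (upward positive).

R_A = 202.3 kip

Remove the prop at B; the released (primary) structure is a cantilever built in at A.
Downward deflection at the released point B due to the loads:
  point load 103 at a = 2.88: Pa²(3L − a)/(6EI) = 2046/EI
  UDL 25: wL⁴/(8EI) = 3416/EI
  clockwise couple 74.25 at a = 3.59: M₀a(2L − a)/(2EI) = 1054/EI
  δ_0 = 6516/EI
Tip deflection under a unit load at B: L³/(3EI) = 63.37/EI.
With EI = 74000 kip·ft²: δ_0 = 0.088059 ft and δ_{BB} = 0.000856 ft/kip.
Compatibility — the beam at B must follow the support down by 0.05 ft: δ_0 − R_B·δ_{BB} = 0.05, so R_B = (0.088059 − 0.05)/0.000856 = 44.44 kip.
Vertical equilibrium: R_A = ΣP − R_B = 246.8 − 44.44 = 202.3 kip.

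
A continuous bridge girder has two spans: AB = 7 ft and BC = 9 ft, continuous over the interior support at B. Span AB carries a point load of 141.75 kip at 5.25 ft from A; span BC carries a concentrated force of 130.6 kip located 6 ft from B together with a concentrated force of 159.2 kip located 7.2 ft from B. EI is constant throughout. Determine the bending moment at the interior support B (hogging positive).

M_B = 246.5 kip·ft

Take M_B as the redundant. Released structure: two simple spans AB and BC with a hinge at B.
Rotations at B on the released spans (each span's end-slope, ×1/EI):
  span AB: point load 141.75 at a = 5.25: Pab(L + a)/(6LEI) = 379.8/EI
  span BC: point load 130.6 at a = 6: Pab(L + b)/(6LEI) = 522.4/EI
  span BC: point load 159.2 at a = 7.2: Pab(L + b)/(6LEI) = 412.6/EI
  relative rotation θ_0 = (379.8 + 935)/EI = 1315/EI
A unit hogging moment at B produces rotation L₁/(3EI) + L₂/(3EI) = 5.333/EI.
Compatibility: M_B·(L₁+L₂)/(3EI) = θ_0, giving M_B = 246.5 kip·ft (hogging).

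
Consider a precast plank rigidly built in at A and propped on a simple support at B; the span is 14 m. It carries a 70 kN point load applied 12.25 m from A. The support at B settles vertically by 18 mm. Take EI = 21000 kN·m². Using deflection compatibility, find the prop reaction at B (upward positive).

Remove the prop at B; the released (primary) structure is a cantilever built in at A.
Deflection at B on the released cantilever, summing each load's contribution:
  point load 70 at a = 12.25: Pa²(3L − a)/(6EI) = 52084/EI
Tip deflection under a unit load at B: L³/(3EI) = 914.7/EI.
With EI = 21000 kN·m²: δ_0 = 2.4802 m and δ_{BB} = 0.043556 m/kN.
Compatibility — the beam at B must follow the support down by 0.018 m: δ_0 − R_B·δ_{BB} = 0.018, so R_B = (2.4802 − 0.018)/0.043556 = 56.53 kN.

R_B = 56.53 kN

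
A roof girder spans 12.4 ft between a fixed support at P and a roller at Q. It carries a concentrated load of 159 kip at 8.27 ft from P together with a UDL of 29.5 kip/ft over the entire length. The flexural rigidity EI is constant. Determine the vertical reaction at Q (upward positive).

R_Q = 219.7 kip

Release the roller at Q. Primary structure: cantilever fixed at P.
Primary-structure tip deflection at Q by superposition:
  point load 159 at a = 8.27: Pa²(3L − a)/(6EI) = 52433/EI
  UDL 29.5: wL⁴/(8EI) = 87180/EI
  δ_0 = 139613/EI
Tip deflection under a unit load at Q: L³/(3EI) = 635.5/EI.
The prop prevents deflection at Q: R_Q = δ_0/δ_{QQ} = 139613/635.5 = 219.7 kip.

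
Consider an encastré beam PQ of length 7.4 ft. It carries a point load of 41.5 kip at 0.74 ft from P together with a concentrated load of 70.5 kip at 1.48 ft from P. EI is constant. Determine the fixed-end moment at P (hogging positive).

Release both end moments; the primary structure is a simply-supported span PQ with redundants M_P and M_Q.
End rotations of the released simple span under the applied load (×1/EI):
  at P: point load 41.5 at a = 0.74: Pab(L + b)/(6LEI) = 64.77/EI
  at Q: point load 41.5 at a = 0.74: Pab(L + a)/(6LEI) = 37.5/EI
  at P: point load 70.5 at a = 1.48: Pab(L + b)/(6LEI) = 185.3/EI
  at Q: point load 70.5 at a = 1.48: Pab(L + a)/(6LEI) = 123.5/EI
  θ_P0 = 250.1/EI,  θ_Q0 = 161/EI
Flexibility coefficients: a unit moment at one end gives L/(3EI) there and L/(6EI) at the far end, so f₁₁ = f₂₂ = 2.467/EI and f₁₂ = f₂₁ = 1.233/EI.
Compatibility — zero rotation at each built-in end:
  2.467 M_P + 1.233 M_Q = 250.1
  1.233 M_P + 2.467 M_Q = 161
Solving the pair gives M_P = 91.65 kip·ft and M_Q = 19.46 kip·ft (hogging).

M_P = 91.65 kip·ft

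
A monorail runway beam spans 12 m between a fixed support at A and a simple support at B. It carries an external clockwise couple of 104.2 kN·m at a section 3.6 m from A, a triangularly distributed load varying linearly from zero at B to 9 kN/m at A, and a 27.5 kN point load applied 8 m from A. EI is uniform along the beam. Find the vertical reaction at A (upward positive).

R_A = 49.8 kN

Take the reaction at B as the redundant and release it; the primary structure is a cantilever fixed at A.
Primary-structure tip deflection at B by superposition:
  clockwise couple 104.2 at a = 3.6: M₀a(2L − a)/(2EI) = 3826/EI
  triangular load, peak 9 at the fixed end: w₀L⁴/(30EI) = 6221/EI
  point load 27.5 at a = 8: Pa²(3L − a)/(6EI) = 8213/EI
  δ_0 = 18260/EI
Flexibility coefficient — unit upward force at B: δ_{BB} = L³/(3EI) = 576/EI.
Compatibility at B: δ_0 − R_B·δ_{BB} = 0, so R_B = 18260/576 = 31.7 kN.
Vertical equilibrium: R_A = ΣP − R_B = 81.5 − 31.7 = 49.8 kN.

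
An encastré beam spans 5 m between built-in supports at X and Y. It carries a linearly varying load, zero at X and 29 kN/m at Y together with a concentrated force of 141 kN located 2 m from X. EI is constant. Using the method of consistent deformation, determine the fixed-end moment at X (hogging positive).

M_X = 125.7 kN·m

Release both end moments; the primary structure is a simply-supported span XY with redundants M_X and M_Y.
On the primary (simply-supported) span, the end slopes from the loading are:
  at X: triangular load, peak 29: 7w₀L³/(360EI) = 70.49/EI
  at Y: triangular load, peak 29: w₀L³/(45EI) = 80.56/EI
  at X: point load 141 at a = 2: Pab(L + b)/(6LEI) = 225.6/EI
  at Y: point load 141 at a = 2: Pab(L + a)/(6LEI) = 197.4/EI
  θ_X0 = 296.1/EI,  θ_Y0 = 278/EI
Flexibility coefficients: a unit moment at one end gives L/(3EI) there and L/(6EI) at the far end, so f₁₁ = f₂₂ = 1.667/EI and f₁₂ = f₂₁ = 0.8333/EI.
Compatibility — zero rotation at each built-in end:
  1.667 M_X + 0.8333 M_Y = 296.1
  0.8333 M_X + 1.667 M_Y = 278
Solving the pair gives M_X = 125.7 kN·m and M_Y = 103.9 kN·m (hogging).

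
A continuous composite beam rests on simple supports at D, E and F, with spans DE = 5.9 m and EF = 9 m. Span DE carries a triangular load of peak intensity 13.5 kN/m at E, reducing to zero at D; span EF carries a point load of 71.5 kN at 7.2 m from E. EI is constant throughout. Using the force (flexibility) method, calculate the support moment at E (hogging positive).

Take M_E as the redundant. Released structure: two simple spans DE and EF with a hinge at E.
Rotations at E on the released spans (each span's end-slope, ×1/EI):
  span DE: triangular load, peak 13.5: w₀L³/(45EI) = 61.61/EI
  span EF: point load 71.5 at a = 7.2: Pab(L + b)/(6LEI) = 185.3/EI
  relative rotation θ_0 = (61.61 + 185.3)/EI = 246.9/EI
A unit hogging moment at E produces rotation L₁/(3EI) + L₂/(3EI) = 4.967/EI.
Slope continuity at E: θ_0 = M_E·4.967/EI, so M_E = 246.9/4.967 = 49.72 kN·m (hogging).

M_E = 49.72 kN·m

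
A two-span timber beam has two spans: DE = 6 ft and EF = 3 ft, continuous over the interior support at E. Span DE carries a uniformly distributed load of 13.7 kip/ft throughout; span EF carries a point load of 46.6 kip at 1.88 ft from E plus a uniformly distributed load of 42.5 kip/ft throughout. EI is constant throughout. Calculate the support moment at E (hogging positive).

M_E = 64.52 kip·ft

Release continuity at E by inserting a hinge; the redundant is the internal moment M_E. The primary structure is two simply-supported spans DE and EF.
End slopes at the hinge E, treating each span as simply supported:
  span DE: UDL 13.7: wL³/(24EI) = 123.3/EI
  span EF: point load 46.6 at a = 1.88: Pab(L + b)/(6LEI) = 22.46/EI
  span EF: UDL 42.5: wL³/(24EI) = 47.81/EI
  relative rotation θ_0 = (123.3 + 70.27)/EI = 193.6/EI
A unit hogging moment at E produces rotation L₁/(3EI) + L₂/(3EI) = 3/EI.
Slope continuity at E: θ_0 = M_E·3/EI, so M_E = 193.6/3 = 64.52 kip·ft (hogging).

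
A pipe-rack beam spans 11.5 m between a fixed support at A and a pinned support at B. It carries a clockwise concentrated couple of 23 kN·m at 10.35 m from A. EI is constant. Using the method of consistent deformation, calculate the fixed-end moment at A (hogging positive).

M_A = -11.15 kN·m

Remove the prop at B; the released (primary) structure is a cantilever built in at A.
Downward deflection at the released point B due to the loads:
  clockwise couple 23 at a = 10.35: M₀a(2L − a)/(2EI) = 1506/EI
Tip deflection under a unit load at B: L³/(3EI) = 507/EI.
The prop prevents deflection at B: R_B = δ_0/δ_{BB} = 1506/507 = 2.97 kN.
Moment equilibrium about A: M_A = Σ(load moments about A) − R_B·L = 23 − 2.97×11.5 = -11.15 kN·m.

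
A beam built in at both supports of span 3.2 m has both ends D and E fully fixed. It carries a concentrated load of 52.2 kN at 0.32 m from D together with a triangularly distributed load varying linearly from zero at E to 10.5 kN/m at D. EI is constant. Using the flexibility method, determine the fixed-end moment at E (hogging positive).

M_E = 5.087 kN·m

Release both end moments; the primary structure is a simply-supported span DE with redundants M_D and M_E.
On the primary (simply-supported) span, the end slopes from the loading are:
  at D: point load 52.2 at a = 0.32: Pab(L + b)/(6LEI) = 15.23/EI
  at E: point load 52.2 at a = 0.32: Pab(L + a)/(6LEI) = 8.82/EI
  at D: triangular load, peak 10.5: w₀L³/(45EI) = 7.646/EI
  at E: triangular load, peak 10.5: 7w₀L³/(360EI) = 6.69/EI
  θ_D0 = 22.88/EI,  θ_E0 = 15.51/EI
Flexibility coefficients: a unit moment at one end gives L/(3EI) there and L/(6EI) at the far end, so f₁₁ = f₂₂ = 1.067/EI and f₁₂ = f₂₁ = 0.5333/EI.
Compatibility — zero rotation at each built-in end:
  1.067 M_D + 0.5333 M_E = 22.88
  0.5333 M_D + 1.067 M_E = 15.51
Solving the pair gives M_D = 18.91 kN·m and M_E = 5.087 kN·m (hogging).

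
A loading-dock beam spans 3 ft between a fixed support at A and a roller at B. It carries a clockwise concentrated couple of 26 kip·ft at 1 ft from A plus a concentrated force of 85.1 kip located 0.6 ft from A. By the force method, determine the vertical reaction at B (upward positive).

R_B = 11.99 kip

Release the roller at B. Primary structure: cantilever fixed at A.
Free-end deflection of the primary structure under the applied loading (downward +):
  clockwise couple 26 at a = 1: M₀a(2L − a)/(2EI) = 65/EI
  point load 85.1 at a = 0.6: Pa²(3L − a)/(6EI) = 42.89/EI
  δ_0 = 107.9/EI
Tip deflection under a unit load at B: L³/(3EI) = 9/EI.
The prop prevents deflection at B: R_B = δ_0/δ_{BB} = 107.9/9 = 11.99 kip.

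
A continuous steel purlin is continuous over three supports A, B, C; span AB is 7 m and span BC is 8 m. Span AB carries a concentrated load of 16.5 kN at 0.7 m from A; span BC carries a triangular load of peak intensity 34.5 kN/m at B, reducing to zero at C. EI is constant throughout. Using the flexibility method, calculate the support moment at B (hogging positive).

M_B = 81.17 kN·m

Insert a hinge at B; M_B is the redundant, and each span becomes simply supported.
Discontinuity in slope at B on the released structure — sum the simple-span end rotations:
  span AB: point load 16.5 at a = 0.7: Pab(L + a)/(6LEI) = 13.34/EI
  span BC: triangular load, peak 34.5: w₀L³/(45EI) = 392.5/EI
  relative rotation θ_0 = (13.34 + 392.5)/EI = 405.9/EI
A unit hogging moment at B produces rotation L₁/(3EI) + L₂/(3EI) = 5/EI.
Slope continuity at B: θ_0 = M_B·5/EI, so M_B = 405.9/5 = 81.17 kN·m (hogging).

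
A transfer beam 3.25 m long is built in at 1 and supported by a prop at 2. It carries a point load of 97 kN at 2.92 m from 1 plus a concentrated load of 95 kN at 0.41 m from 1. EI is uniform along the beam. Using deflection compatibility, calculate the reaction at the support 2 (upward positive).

R_2 = 84.45 kN

Remove the prop at 2; the released (primary) structure is a cantilever built in at 1.
Free-end deflection of the primary structure under the applied loading (downward +):
  point load 97 at a = 2.92: Pa²(3L − a)/(6EI) = 941.5/EI
  point load 95 at a = 0.41: Pa²(3L − a)/(6EI) = 24.86/EI
  δ_0 = 966.3/EI
Tip deflection under a unit load at 2: L³/(3EI) = 11.44/EI.
The prop prevents deflection at 2: R_2 = δ_0/δ_{22} = 966.3/11.44 = 84.45 kN.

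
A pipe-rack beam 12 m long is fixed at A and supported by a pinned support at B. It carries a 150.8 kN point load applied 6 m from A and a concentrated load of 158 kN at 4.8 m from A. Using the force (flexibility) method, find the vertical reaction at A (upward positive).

Release the roller at B. Primary structure: cantilever fixed at A.
Downward deflection at the released point B due to the loads:
  point load 150.8 at a = 6: Pa²(3L − a)/(6EI) = 27144/EI
  point load 158 at a = 4.8: Pa²(3L − a)/(6EI) = 18930/EI
  δ_0 = 46074/EI
Tip deflection under a unit load at B: L³/(3EI) = 576/EI.
The prop prevents deflection at B: R_B = δ_0/δ_{BB} = 46074/576 = 79.99 kN.
Vertical equilibrium: R_A = ΣP − R_B = 308.8 − 79.99 = 228.8 kN.

R_A = 228.8 kN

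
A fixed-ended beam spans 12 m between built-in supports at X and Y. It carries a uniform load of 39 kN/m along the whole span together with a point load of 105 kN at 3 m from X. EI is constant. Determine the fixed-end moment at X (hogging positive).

Release both end moments; the primary structure is a simply-supported span XY with redundants M_X and M_Y.
On the primary (simply-supported) span, the end slopes from the loading are:
  at X: UDL 39: wL³/(24EI) = 2808/EI
  at Y: UDL 39: wL³/(24EI) = 2808/EI
  at X: point load 105 at a = 3: Pab(L + b)/(6LEI) = 826.9/EI
  at Y: point load 105 at a = 3: Pab(L + a)/(6LEI) = 590.6/EI
  θ_X0 = 3635/EI,  θ_Y0 = 3399/EI
Flexibility coefficients: a unit moment at one end gives L/(3EI) there and L/(6EI) at the far end, so f₁₁ = f₂₂ = 4/EI and f₁₂ = f₂₁ = 2/EI.
Compatibility — zero rotation at each built-in end:
  4 M_X + 2 M_Y = 3635
  2 M_X + 4 M_Y = 3399
Solving the pair gives M_X = 645.2 kN·m and M_Y = 527.1 kN·m (hogging).

M_X = 645.2 kN·m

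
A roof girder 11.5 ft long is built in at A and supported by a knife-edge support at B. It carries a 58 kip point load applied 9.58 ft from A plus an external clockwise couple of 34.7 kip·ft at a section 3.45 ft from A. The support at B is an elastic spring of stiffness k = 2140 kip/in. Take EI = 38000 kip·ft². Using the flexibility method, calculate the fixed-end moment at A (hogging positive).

Choose R_B as the redundant. The primary structure is the cantilever fixed at A.
Downward deflection at the released point B due to the loads:
  point load 58 at a = 9.58: Pa²(3L − a)/(6EI) = 22108/EI
  clockwise couple 34.7 at a = 3.45: M₀a(2L − a)/(2EI) = 1170/EI
  δ_0 = 23279/EI
Flexibility coefficient — unit upward force at B: δ_{BB} = L³/(3EI) = 507/EI.
With EI = 38000 kip·ft²: δ_0 = 0.61259 ft and δ_{BB} = 0.013341 ft/kip.
Compatibility — the spring shortens by R_B/k under the reaction it provides: δ_0 − R_B·δ_{BB} = R_B/k. With 1/k = 1/(2140×12) ft/kip = 0.000039 ft/kip, R_B = δ_0 / (δ_{BB} + 1/k) = 0.61259 / (0.013341 + 0.000039) = 45.78 kip.
Moment equilibrium about A: M_A = Σ(load moments about A) − R_B·L = 590.3 − 45.78×11.5 = 63.82 kip·ft.

M_A = 63.82 kip·ft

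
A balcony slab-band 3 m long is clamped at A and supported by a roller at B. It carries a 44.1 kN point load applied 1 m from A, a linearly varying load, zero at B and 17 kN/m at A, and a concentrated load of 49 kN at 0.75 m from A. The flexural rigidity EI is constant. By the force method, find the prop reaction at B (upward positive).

Remove the prop at B; the released (primary) structure is a cantilever built in at A.
Deflection at B on the released cantilever, summing each load's contribution:
  point load 44.1 at a = 1: Pa²(3L − a)/(6EI) = 58.8/EI
  triangular load, peak 17 at the fixed end: w₀L⁴/(30EI) = 45.9/EI
  point load 49 at a = 0.75: Pa²(3L − a)/(6EI) = 37.9/EI
  δ_0 = 142.6/EI
Flexibility coefficient — unit upward force at B: δ_{BB} = L³/(3EI) = 9/EI.
Compatibility at B: δ_0 − R_B·δ_{BB} = 0, so R_B = 142.6/9 = 15.84 kN.

R_B = 15.84 kN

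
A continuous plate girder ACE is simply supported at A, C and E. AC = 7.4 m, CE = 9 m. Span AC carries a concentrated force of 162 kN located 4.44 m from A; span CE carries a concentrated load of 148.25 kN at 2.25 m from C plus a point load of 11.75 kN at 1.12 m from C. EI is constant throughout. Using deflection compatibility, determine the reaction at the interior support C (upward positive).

Insert a hinge at C; M_C is the redundant, and each span becomes simply supported.
End slopes at the hinge C, treating each span as simply supported:
  span AC: point load 162 at a = 4.44: Pab(L + a)/(6LEI) = 567.8/EI
  span CE: point load 148.25 at a = 2.25: Pab(L + b)/(6LEI) = 656.7/EI
  span CE: point load 11.75 at a = 1.12: Pab(L + b)/(6LEI) = 32.42/EI
  relative rotation θ_0 = (567.8 + 689.1)/EI = 1257/EI
A unit hogging moment at C produces rotation L₁/(3EI) + L₂/(3EI) = 5.467/EI.
Compatibility: M_C·(L₁+L₂)/(3EI) = θ_0, giving M_C = 229.9 kN·m (hogging).
Span AC, ΣM about A with M_C applied at C: R_C^{AC}·7.4 = 719.3 + 229.9, so R_C^{AC} = 128.3 kN and R_A = 162 − 128.3 = 33.73 kN.
Span CE, ΣM about E: R_C^{CE}·9 = 1093 + 229.9, so R_C^{CE} = 147 kN and R_E = 160 − 147 = 12.98 kN.
R_C = 128.3 + 147 = 275.3 kN.

R_C = 275.3 kN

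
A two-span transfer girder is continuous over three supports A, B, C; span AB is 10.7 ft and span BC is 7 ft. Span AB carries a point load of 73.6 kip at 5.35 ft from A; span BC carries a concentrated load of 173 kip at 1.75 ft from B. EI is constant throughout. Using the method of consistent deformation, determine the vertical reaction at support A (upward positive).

Release continuity at B by inserting a hinge; the redundant is the internal moment M_B. The primary structure is two simply-supported spans AB and BC.
Discontinuity in slope at B on the released structure — sum the simple-span end rotations:
  span AB: point load 73.6 at a = 5.35: Pab(L + a)/(6LEI) = 526.7/EI
  span BC: point load 173 at a = 1.75: Pab(L + b)/(6LEI) = 463.6/EI
  relative rotation θ_0 = (526.7 + 463.6)/EI = 990.2/EI
A unit hogging moment at B produces rotation L₁/(3EI) + L₂/(3EI) = 5.9/EI.
Slope continuity at B: θ_0 = M_B·5.9/EI, so M_B = 990.2/5.9 = 167.8 kip·ft (hogging).
Span AB, ΣM about A with M_B applied at B: R_B^{AB}·10.7 = 393.8 + 167.8, so R_B^{AB} = 52.49 kip and R_A = 73.6 − 52.49 = 21.11 kip.

R_A = 21.11 kip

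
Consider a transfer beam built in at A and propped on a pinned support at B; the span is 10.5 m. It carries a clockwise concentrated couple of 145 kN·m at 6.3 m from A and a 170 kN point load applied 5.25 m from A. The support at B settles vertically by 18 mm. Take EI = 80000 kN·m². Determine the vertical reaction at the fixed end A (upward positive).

R_A = 103.2 kN

Remove the prop at B; the released (primary) structure is a cantilever built in at A.
Primary-structure tip deflection at B by superposition:
  clockwise couple 145 at a = 6.3: M₀a(2L − a)/(2EI) = 6714/EI
  point load 170 at a = 5.25: Pa²(3L − a)/(6EI) = 20500/EI
  δ_0 = 27214/EI
Tip deflection under a unit load at B: L³/(3EI) = 385.9/EI.
With EI = 80000 kN·m²: δ_0 = 0.34017 m and δ_{BB} = 0.004823 m/kN.
Compatibility — the beam at B must follow the support down by 0.018 m: δ_0 − R_B·δ_{BB} = 0.018, so R_B = (0.34017 − 0.018)/0.004823 = 66.79 kN.
Vertical equilibrium: R_A = ΣP − R_B = 170 − 66.79 = 103.2 kN.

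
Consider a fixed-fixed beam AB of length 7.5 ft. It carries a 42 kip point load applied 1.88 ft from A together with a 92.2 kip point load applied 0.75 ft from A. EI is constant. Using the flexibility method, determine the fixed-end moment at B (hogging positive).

M_B = 21.05 kip·ft

Take the two fixed-end moments M_A, M_B as redundants; the released structure is the simple span AB.
On the primary (simply-supported) span, the end slopes from the loading are:
  at A: point load 42 at a = 1.88: Pab(L + b)/(6LEI) = 129.4/EI
  at B: point load 42 at a = 1.88: Pab(L + a)/(6LEI) = 92.5/EI
  at A: point load 92.2 at a = 0.75: Pab(L + b)/(6LEI) = 147.8/EI
  at B: point load 92.2 at a = 0.75: Pab(L + a)/(6LEI) = 85.57/EI
  θ_A0 = 277.2/EI,  θ_B0 = 178.1/EI
Flexibility coefficients: a unit moment at one end gives L/(3EI) there and L/(6EI) at the far end, so f₁₁ = f₂₂ = 2.5/EI and f₁₂ = f₂₁ = 1.25/EI.
Compatibility — zero rotation at each built-in end:
  2.5 M_A + 1.25 M_B = 277.2
  1.25 M_A + 2.5 M_B = 178.1
Solving the pair gives M_A = 100.3 kip·ft and M_B = 21.05 kip·ft (hogging).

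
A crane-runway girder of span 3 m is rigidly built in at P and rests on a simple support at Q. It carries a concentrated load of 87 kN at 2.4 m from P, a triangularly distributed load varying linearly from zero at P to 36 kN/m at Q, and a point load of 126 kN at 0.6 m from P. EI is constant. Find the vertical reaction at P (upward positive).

R_P = 169 kN

Take the reaction at Q as the redundant and release it; the primary structure is a cantilever fixed at P.
Free-end deflection of the primary structure under the applied loading (downward +):
  point load 87 at a = 2.4: Pa²(3L − a)/(6EI) = 551.2/EI
  triangular load, peak 36 at the free end: 11w₀L⁴/(120EI) = 267.3/EI
  point load 126 at a = 0.6: Pa²(3L − a)/(6EI) = 63.5/EI
  δ_0 = 882/EI
Tip deflection under a unit load at Q: L³/(3EI) = 9/EI.
Compatibility at Q: δ_0 − R_Q·δ_{QQ} = 0, so R_Q = 882/9 = 98 kN.
Vertical equilibrium: R_P = ΣP − R_Q = 267 − 98 = 169 kN.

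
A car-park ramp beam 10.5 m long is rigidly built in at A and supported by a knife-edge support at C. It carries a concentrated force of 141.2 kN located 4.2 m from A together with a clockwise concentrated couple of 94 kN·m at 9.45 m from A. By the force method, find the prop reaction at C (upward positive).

R_C = 42.66 kN

Choose R_C as the redundant. The primary structure is the cantilever fixed at A.
Deflection at C on the released cantilever, summing each load's contribution:
  point load 141.2 at a = 4.2: Pa²(3L − a)/(6EI) = 11333/EI
  clockwise couple 94 at a = 9.45: M₀a(2L − a)/(2EI) = 5130/EI
  δ_0 = 16463/EI
Tip deflection under a unit load at C: L³/(3EI) = 385.9/EI.
The prop prevents deflection at C: R_C = δ_0/δ_{CC} = 16463/385.9 = 42.66 kN.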